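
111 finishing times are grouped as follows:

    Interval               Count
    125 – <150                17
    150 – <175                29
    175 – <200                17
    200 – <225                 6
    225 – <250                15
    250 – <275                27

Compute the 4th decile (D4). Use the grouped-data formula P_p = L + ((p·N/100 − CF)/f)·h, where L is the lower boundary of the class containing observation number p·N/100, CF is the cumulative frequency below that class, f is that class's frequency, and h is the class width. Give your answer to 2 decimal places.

N = 111; target position k = 40/100 · 111 = 44.4.
Cumulative frequencies: 17, 46, 63, 69, 84, 111.
Observation 44.4 falls in the class 150 – <175.
L = 150, CF = 17, f = 29, h = 25.
P40 = 150 + ((44.4 − 17)/29)·25 = 150 + 23.6207 = 173.621.

173.62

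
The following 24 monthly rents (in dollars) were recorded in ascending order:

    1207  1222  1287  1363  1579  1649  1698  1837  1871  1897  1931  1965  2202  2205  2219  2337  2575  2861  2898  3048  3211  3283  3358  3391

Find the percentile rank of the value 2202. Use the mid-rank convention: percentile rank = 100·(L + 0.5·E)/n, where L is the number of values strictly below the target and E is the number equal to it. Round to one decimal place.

52.1

Count below 2202: L = 12; count equal: E = 1; n = 24.
Percentile rank = 100·(12 + 0.5·1)/24 = 100·12.5/24 = 52.08.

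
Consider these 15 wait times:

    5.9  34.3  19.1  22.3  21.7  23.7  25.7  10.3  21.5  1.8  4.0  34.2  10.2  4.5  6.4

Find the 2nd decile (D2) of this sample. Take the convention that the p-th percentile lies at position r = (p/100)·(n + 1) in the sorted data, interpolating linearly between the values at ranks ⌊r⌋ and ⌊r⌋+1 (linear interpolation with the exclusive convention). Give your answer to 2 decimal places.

Sorted: 1.8, 4.0, 4.5, 5.9, 6.4, 10.2, 10.3, 19.1, 21.5, 21.7, 22.3, 23.7, 25.7, 34.2, 34.3.
n = 15.
r = (20/100)·(15 + 1) = 3.2.
Rank 3 is 4.5 and rank 4 is 5.9.
Interpolate: 4.5 + 0.2·(5.9 − 4.5) = 4.5 + 0.2·1.4 = 4.78.

4.78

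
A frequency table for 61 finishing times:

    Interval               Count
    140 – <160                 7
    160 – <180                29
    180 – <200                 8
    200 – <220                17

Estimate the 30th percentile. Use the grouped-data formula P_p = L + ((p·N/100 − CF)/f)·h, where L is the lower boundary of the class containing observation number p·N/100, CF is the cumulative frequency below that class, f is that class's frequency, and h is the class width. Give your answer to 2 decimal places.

167.79

N = 61; target position k = 30/100 · 61 = 18.3.
Cumulative frequencies: 7, 36, 44, 61.
Observation 18.3 falls in the class 160 – <180.
L = 160, CF = 7, f = 29, h = 20.
P30 = 160 + ((18.3 − 7)/29)·20 = 160 + 7.7931 = 167.793.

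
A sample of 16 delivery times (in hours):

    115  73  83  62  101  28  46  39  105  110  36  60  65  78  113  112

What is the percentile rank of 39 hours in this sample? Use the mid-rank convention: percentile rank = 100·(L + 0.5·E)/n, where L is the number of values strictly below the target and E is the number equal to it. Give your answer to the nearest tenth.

Sorted: 28, 36, 39, 46, 60, 62, 65, 73, 78, 83, 101, 105, 110, 112, 113, 115.
Count below 39: L = 2; count equal: E = 1; n = 16.
Percentile rank = 100·(2 + 0.5·1)/16 = 100·2.5/16 = 15.62.

15.6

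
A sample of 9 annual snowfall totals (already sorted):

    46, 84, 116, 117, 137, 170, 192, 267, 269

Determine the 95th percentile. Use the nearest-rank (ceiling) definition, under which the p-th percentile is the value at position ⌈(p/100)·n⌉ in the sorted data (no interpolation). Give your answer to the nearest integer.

269

n = 9.
Position = ⌈95/100 · 9⌉ = ⌈8.55⌉ = 9.
The value at rank 9 is 269.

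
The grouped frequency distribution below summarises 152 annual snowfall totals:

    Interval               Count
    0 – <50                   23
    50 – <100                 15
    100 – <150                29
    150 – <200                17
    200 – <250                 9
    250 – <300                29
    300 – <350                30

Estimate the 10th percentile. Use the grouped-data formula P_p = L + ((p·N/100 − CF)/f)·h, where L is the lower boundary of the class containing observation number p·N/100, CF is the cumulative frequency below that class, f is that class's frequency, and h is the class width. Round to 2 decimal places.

33.04

N = 152; target position k = 10/100 · 152 = 15.2.
Cumulative frequencies: 23, 38, 67, 84, 93, 122, 152.
Observation 15.2 falls in the class 0 – <50.
L = 0, CF = 0, f = 23, h = 50.
P10 = 0 + ((15.2 − 0)/23)·50 = 0 + 33.0435 = 33.0435.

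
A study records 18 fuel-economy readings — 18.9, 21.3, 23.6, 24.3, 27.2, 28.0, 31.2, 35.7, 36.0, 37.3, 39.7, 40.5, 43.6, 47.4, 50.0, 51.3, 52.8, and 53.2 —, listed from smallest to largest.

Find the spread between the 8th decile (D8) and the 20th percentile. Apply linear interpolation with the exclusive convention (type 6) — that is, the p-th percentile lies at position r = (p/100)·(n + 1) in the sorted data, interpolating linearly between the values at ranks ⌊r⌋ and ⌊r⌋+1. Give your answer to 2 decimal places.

n = 18.
P20: r = 3.8; ranks 3–4 are 23.6, 24.3; interpolating gives 24.16.
P80: r = 15.2; ranks 15–16 are 50.0, 51.3; interpolating gives 50.26.
Difference: 50.26 − 24.16 = 26.1.

26.10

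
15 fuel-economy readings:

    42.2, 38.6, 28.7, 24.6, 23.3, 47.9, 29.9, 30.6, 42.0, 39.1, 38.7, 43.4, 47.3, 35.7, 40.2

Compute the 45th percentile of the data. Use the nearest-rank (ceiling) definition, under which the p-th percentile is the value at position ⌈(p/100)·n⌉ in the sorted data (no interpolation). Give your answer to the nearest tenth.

38.6

Sorted: 23.3, 24.6, 28.7, 29.9, 30.6, 35.7, 38.6, 38.7, 39.1, 40.2, 42.0, 42.2, 43.4, 47.3, 47.9.
n = 15.
Position = ⌈45/100 · 15⌉ = ⌈6.75⌉ = 7.
The value at rank 7 is 38.6.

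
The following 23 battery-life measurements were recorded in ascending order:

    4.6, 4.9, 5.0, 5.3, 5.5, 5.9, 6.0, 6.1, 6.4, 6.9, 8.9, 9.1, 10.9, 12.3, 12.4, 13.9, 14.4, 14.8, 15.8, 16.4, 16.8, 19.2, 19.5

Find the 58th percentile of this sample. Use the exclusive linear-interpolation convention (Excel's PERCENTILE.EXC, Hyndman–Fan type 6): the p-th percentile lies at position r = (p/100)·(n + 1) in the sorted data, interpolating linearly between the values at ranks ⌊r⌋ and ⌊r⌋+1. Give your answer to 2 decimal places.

n = 23.
r = (58/100)·(23 + 1) = 13.92.
Rank 13 is 10.9 and rank 14 is 12.3.
Interpolate: 10.9 + 0.92·(12.3 − 10.9) = 10.9 + 0.92·1.4 = 12.188.

12.19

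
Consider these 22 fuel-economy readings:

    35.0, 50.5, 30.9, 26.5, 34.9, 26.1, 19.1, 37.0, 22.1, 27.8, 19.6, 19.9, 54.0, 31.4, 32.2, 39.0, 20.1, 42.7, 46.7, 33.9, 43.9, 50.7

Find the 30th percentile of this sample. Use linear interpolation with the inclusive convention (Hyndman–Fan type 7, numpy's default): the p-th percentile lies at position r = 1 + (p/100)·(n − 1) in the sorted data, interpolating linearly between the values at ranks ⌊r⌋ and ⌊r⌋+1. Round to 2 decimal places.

26.89

Sorted: 19.1, 19.6, 19.9, 20.1, 22.1, 26.1, 26.5, 27.8, 30.9, 31.4, 32.2, 33.9, 34.9, 35.0, 37.0, 39.0, 42.7, 43.9, 46.7, 50.5, 50.7, 54.0.
n = 22.
r = 1 + (30/100)·(22 − 1) = 1 + 6.3 = 7.3.
Rank 7 is 26.5 and rank 8 is 27.8.
Interpolate: 26.5 + 0.3·(27.8 − 26.5) = 26.5 + 0.3·1.3 = 26.89.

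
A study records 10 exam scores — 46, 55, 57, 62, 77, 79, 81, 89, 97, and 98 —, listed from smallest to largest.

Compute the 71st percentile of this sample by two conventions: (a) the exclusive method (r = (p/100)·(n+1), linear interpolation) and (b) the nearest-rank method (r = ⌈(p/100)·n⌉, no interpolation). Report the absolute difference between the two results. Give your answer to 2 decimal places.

n = 10.
(a) r = 7.81; between ranks 7 (81) and 8 (89): 87.48.
(b) the nearest-rank method: rank 8 → 89.
|87.48 − 89| = 1.52.

1.52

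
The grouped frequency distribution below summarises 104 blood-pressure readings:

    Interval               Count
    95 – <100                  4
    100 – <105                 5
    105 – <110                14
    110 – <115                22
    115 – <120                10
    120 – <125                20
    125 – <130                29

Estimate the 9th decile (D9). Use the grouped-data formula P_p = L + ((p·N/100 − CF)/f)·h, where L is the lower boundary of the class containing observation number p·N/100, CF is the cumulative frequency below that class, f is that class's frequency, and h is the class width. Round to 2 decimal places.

128.21

N = 104; target position k = 90/100 · 104 = 93.6.
Cumulative frequencies: 4, 9, 23, 45, 55, 75, 104.
Observation 93.6 falls in the class 125 – <130.
L = 125, CF = 75, f = 29, h = 5.
P90 = 125 + ((93.6 − 75)/29)·5 = 125 + 3.2069 = 128.207.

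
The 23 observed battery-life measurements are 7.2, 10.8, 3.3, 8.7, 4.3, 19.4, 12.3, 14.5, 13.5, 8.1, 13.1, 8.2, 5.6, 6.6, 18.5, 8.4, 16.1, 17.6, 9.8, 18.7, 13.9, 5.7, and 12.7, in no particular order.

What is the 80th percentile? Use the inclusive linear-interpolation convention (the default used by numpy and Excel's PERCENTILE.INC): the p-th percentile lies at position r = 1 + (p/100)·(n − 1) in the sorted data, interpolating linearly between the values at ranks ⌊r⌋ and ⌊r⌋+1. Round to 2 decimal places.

15.46

Sorted: 3.3, 4.3, 5.6, 5.7, 6.6, 7.2, 8.1, 8.2, 8.4, 8.7, 9.8, 10.8, 12.3, 12.7, 13.1, 13.5, 13.9, 14.5, 16.1, 17.6, 18.5, 18.7, 19.4.
n = 23.
r = 1 + (80/100)·(23 − 1) = 1 + 17.6 = 18.6.
Rank 18 is 14.5 and rank 19 is 16.1.
Interpolate: 14.5 + 0.6·(16.1 − 14.5) = 14.5 + 0.6·1.6 = 15.46.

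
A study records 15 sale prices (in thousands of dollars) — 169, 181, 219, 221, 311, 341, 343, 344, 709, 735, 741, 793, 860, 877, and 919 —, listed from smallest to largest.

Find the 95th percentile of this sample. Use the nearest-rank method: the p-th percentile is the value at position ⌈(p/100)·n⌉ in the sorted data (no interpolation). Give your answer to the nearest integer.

919

n = 15.
Position = ⌈95/100 · 15⌉ = ⌈14.25⌉ = 15.
The value at rank 15 is 919.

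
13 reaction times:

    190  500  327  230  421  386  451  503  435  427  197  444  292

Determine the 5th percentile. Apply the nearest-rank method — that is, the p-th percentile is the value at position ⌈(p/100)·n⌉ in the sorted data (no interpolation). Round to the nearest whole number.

Sorted: 190, 197, 230, 292, 327, 386, 421, 427, 435, 444, 451, 500, 503.
n = 13.
Position = ⌈5/100 · 13⌉ = ⌈0.65⌉ = 1.
The value at rank 1 is 190.

190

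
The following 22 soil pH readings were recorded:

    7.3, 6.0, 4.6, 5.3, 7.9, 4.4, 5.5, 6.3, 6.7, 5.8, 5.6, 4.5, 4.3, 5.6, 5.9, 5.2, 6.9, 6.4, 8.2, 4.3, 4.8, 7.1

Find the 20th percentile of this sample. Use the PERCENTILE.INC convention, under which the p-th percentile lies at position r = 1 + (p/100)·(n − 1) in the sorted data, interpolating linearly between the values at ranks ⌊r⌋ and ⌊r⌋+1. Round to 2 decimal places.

4.64

Sorted: 4.3, 4.3, 4.4, 4.5, 4.6, 4.8, 5.2, 5.3, 5.5, 5.6, 5.6, 5.8, 5.9, 6.0, 6.3, 6.4, 6.7, 6.9, 7.1, 7.3, 7.9, 8.2.
n = 22.
r = 1 + (20/100)·(22 − 1) = 1 + 4.2 = 5.2.
Rank 5 is 4.6 and rank 6 is 4.8.
Interpolate: 4.6 + 0.2·(4.8 − 4.6) = 4.6 + 0.2·0.2 = 4.64.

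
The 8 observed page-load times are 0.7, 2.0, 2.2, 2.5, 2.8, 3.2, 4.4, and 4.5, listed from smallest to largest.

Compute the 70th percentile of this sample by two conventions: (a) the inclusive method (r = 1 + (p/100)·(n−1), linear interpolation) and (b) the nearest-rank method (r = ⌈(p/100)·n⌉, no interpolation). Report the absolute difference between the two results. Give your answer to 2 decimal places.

n = 8.
(a) r = 5.9; between ranks 5 (2.8) and 6 (3.2): 3.16.
(b) the nearest-rank method: rank 6 → 3.2.
|3.16 − 3.2| = 0.04.

0.04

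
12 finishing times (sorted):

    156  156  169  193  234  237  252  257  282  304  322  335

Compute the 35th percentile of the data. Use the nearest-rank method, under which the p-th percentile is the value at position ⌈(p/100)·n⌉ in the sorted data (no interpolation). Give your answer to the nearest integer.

n = 12.
Position = ⌈35/100 · 12⌉ = ⌈4.2⌉ = 5.
The value at rank 5 is 234.

234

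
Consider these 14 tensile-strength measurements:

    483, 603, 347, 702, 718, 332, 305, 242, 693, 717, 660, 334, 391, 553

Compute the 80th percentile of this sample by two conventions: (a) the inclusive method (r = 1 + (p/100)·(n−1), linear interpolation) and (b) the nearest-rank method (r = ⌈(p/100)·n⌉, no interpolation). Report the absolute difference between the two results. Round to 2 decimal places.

Sorted: 242, 305, 332, 334, 347, 391, 483, 553, 603, 660, 693, 702, 717, 718.
n = 14.
(a) r = 11.4; between ranks 11 (693) and 12 (702): 696.6.
(b) the nearest-rank method: rank 12 → 702.
|696.6 − 702| = 5.4.

5.40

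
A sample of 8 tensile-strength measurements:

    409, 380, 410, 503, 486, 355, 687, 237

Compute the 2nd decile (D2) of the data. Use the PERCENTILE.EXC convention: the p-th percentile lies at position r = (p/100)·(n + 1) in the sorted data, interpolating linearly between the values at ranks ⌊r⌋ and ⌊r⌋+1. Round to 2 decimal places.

331.40

Sorted: 237, 355, 380, 409, 410, 486, 503, 687.
n = 8.
r = (20/100)·(8 + 1) = 1.8.
Rank 1 is 237 and rank 2 is 355.
Interpolate: 237 + 0.8·(355 − 237) = 237 + 0.8·118 = 331.4.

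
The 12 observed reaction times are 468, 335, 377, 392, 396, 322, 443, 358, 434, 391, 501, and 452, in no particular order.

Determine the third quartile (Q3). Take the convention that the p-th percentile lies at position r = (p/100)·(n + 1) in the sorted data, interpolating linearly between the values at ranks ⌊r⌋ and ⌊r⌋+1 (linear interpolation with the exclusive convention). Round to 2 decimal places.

Sorted: 322, 335, 358, 377, 391, 392, 396, 434, 443, 452, 468, 501.
n = 12.
r = (75/100)·(12 + 1) = 9.75.
Rank 9 is 443 and rank 10 is 452.
Interpolate: 443 + 0.75·(452 − 443) = 443 + 0.75·9 = 449.75.

449.75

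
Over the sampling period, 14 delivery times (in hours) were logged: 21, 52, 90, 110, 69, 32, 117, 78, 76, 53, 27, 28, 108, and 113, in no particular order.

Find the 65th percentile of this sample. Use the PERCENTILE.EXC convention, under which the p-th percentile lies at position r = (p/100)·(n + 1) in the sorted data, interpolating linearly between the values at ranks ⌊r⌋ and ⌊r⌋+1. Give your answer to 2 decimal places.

87.00

Sorted: 21, 27, 28, 32, 52, 53, 69, 76, 78, 90, 108, 110, 113, 117.
n = 14.
r = (65/100)·(14 + 1) = 9.75.
Rank 9 is 78 and rank 10 is 90.
Interpolate: 78 + 0.75·(90 − 78) = 78 + 0.75·12 = 87.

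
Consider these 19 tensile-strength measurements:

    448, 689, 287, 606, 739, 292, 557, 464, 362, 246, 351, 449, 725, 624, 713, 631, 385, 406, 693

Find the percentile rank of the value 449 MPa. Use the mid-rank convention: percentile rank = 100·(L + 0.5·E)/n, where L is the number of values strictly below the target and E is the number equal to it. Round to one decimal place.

Sorted: 246, 287, 292, 351, 362, 385, 406, 448, 449, 464, 557, 606, 624, 631, 689, 693, 713, 725, 739.
Count below 449: L = 8; count equal: E = 1; n = 19.
Percentile rank = 100·(8 + 0.5·1)/19 = 100·8.5/19 = 44.74.

44.7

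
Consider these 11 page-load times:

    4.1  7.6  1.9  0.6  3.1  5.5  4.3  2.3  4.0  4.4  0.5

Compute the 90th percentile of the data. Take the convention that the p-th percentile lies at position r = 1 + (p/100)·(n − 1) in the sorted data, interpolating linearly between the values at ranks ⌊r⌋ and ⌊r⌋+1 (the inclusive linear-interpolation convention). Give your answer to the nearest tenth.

5.5

Sorted: 0.5, 0.6, 1.9, 2.3, 3.1, 4.0, 4.1, 4.3, 4.4, 5.5, 7.6.
n = 11.
r = 1 + (90/100)·(11 − 1) = 1 + 9 = 10.
r is an integer, so P90 is the value at rank 10: 5.5.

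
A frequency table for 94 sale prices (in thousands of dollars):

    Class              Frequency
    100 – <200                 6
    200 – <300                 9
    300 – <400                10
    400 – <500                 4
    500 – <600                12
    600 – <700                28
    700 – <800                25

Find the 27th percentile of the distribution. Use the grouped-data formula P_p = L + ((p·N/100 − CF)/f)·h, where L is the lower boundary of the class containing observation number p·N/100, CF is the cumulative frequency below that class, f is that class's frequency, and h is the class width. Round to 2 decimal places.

N = 94; target position k = 27/100 · 94 = 25.38.
Cumulative frequencies: 6, 15, 25, 29, 41, 69, 94.
Observation 25.38 falls in the class 400 – <500.
L = 400, CF = 25, f = 4, h = 100.
P27 = 400 + ((25.38 − 25)/4)·100 = 400 + 9.5 = 409.5.

409.50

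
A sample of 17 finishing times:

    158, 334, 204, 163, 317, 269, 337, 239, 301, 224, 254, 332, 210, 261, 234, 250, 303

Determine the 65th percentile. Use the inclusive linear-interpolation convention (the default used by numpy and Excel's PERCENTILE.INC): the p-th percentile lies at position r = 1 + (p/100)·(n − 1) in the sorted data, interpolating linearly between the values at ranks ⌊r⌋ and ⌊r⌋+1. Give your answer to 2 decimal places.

281.80

Sorted: 158, 163, 204, 210, 224, 234, 239, 250, 254, 261, 269, 301, 303, 317, 332, 334, 337.
n = 17.
r = 1 + (65/100)·(17 − 1) = 1 + 10.4 = 11.4.
Rank 11 is 269 and rank 12 is 301.
Interpolate: 269 + 0.4·(301 − 269) = 269 + 0.4·32 = 281.8.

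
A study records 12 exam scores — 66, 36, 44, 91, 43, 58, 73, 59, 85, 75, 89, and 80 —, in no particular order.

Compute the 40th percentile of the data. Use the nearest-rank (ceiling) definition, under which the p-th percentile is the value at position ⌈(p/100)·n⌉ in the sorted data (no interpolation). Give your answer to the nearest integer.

59

Sorted: 36, 43, 44, 58, 59, 66, 73, 75, 80, 85, 89, 91.
n = 12.
Position = ⌈40/100 · 12⌉ = ⌈4.8⌉ = 5.
The value at rank 5 is 59.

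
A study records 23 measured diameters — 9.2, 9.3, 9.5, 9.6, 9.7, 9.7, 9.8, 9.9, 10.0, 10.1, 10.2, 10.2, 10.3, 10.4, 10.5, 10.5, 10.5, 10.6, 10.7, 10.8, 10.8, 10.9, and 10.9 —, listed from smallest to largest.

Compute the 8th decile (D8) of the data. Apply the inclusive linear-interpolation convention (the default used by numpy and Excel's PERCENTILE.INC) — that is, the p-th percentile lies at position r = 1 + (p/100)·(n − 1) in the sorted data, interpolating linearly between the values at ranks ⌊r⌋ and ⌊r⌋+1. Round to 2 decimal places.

n = 23.
r = 1 + (80/100)·(23 − 1) = 1 + 17.6 = 18.6.
Rank 18 is 10.6 and rank 19 is 10.7.
Interpolate: 10.6 + 0.6·(10.7 − 10.6) = 10.6 + 0.6·0.1 = 10.66.

10.66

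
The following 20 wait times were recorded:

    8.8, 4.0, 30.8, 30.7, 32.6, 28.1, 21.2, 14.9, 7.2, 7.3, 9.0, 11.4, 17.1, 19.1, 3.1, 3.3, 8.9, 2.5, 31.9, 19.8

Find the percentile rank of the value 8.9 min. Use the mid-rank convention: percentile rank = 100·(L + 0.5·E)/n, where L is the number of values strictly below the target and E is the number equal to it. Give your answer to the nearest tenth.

37.5

Sorted: 2.5, 3.1, 3.3, 4.0, 7.2, 7.3, 8.8, 8.9, 9.0, 11.4, 14.9, 17.1, 19.1, 19.8, 21.2, 28.1, 30.7, 30.8, 31.9, 32.6.
Count below 8.9: L = 7; count equal: E = 1; n = 20.
Percentile rank = 100·(7 + 0.5·1)/20 = 100·7.5/20 = 37.5.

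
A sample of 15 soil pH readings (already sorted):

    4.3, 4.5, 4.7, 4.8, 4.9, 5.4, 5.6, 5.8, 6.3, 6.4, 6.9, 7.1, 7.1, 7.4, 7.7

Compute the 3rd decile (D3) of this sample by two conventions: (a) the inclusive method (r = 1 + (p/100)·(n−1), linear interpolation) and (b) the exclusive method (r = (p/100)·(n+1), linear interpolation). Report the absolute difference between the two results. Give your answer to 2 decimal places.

0.12

n = 15.
(a) r = 5.2; between ranks 5 (4.9) and 6 (5.4): 5.
(b) r = 4.8; between ranks 4 (4.8) and 5 (4.9): 4.88.
|5 − 4.88| = 0.12.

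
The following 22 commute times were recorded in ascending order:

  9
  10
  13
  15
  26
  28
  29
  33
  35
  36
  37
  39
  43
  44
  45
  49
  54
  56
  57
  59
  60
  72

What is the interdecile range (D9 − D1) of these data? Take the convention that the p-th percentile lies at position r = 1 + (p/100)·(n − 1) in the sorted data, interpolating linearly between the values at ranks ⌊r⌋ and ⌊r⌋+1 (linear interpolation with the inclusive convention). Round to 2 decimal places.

n = 22.
P10: r = 3.1; ranks 3–4 are 13, 15; interpolating gives 13.2.
P90: r = 19.9; ranks 19–20 are 57, 59; interpolating gives 58.8.
Difference: 58.8 − 13.2 = 45.6.

45.60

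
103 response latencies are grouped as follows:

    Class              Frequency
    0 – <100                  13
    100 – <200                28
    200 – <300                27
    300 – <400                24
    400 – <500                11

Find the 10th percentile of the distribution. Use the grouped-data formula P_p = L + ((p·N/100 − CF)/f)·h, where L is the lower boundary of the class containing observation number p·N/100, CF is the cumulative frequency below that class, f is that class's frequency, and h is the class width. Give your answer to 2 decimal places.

79.23

N = 103; target position k = 10/100 · 103 = 10.3.
Cumulative frequencies: 13, 41, 68, 92, 103.
Observation 10.3 falls in the class 0 – <100.
L = 0, CF = 0, f = 13, h = 100.
P10 = 0 + ((10.3 − 0)/13)·100 = 0 + 79.2308 = 79.2308.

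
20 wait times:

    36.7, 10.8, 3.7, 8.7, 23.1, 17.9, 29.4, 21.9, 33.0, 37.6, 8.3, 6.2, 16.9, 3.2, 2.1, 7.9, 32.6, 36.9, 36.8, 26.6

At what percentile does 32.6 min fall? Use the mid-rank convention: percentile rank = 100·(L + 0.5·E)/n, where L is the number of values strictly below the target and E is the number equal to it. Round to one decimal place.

72.5

Sorted: 2.1, 3.2, 3.7, 6.2, 7.9, 8.3, 8.7, 10.8, 16.9, 17.9, 21.9, 23.1, 26.6, 29.4, 32.6, 33.0, 36.7, 36.8, 36.9, 37.6.
Count below 32.6: L = 14; count equal: E = 1; n = 20.
Percentile rank = 100·(14 + 0.5·1)/20 = 100·14.5/20 = 72.5.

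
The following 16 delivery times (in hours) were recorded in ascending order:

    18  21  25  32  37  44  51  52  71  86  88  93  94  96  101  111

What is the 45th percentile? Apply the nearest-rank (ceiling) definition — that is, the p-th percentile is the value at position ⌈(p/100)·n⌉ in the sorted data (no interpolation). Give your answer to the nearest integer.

n = 16.
Position = ⌈45/100 · 16⌉ = ⌈7.2⌉ = 8.
The value at rank 8 is 52.

52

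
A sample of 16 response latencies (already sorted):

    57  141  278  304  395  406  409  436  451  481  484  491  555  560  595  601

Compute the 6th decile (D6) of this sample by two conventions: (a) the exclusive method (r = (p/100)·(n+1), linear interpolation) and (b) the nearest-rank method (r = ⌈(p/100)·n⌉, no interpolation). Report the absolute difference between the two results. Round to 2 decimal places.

n = 16.
(a) r = 10.2; between ranks 10 (481) and 11 (484): 481.6.
(b) the nearest-rank method: rank 10 → 481.
|481.6 − 481| = 0.6.

0.60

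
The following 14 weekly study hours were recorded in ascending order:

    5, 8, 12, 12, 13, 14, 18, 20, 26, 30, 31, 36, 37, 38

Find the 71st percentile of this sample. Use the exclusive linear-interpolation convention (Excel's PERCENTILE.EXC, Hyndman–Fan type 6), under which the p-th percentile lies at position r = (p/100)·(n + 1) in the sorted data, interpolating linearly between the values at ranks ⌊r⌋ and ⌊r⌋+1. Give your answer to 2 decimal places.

n = 14.
r = (71/100)·(14 + 1) = 10.65.
Rank 10 is 30 and rank 11 is 31.
Interpolate: 30 + 0.65·(31 − 30) = 30 + 0.65·1 = 30.65.

30.65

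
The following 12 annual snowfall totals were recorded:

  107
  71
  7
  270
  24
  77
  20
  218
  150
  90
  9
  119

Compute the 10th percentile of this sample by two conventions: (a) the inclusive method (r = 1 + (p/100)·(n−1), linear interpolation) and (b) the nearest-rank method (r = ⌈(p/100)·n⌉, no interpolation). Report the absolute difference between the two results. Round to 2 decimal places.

Sorted: 7, 9, 20, 24, 71, 77, 90, 107, 119, 150, 218, 270.
n = 12.
(a) r = 2.1; between ranks 2 (9) and 3 (20): 10.1.
(b) the nearest-rank method: rank 2 → 9.
|10.1 − 9| = 1.1.

1.10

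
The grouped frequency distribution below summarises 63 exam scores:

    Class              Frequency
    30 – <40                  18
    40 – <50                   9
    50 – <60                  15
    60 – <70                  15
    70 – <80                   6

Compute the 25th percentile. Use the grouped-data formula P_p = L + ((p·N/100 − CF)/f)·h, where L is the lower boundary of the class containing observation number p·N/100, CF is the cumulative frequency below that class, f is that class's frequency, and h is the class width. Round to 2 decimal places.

38.75

N = 63; target position k = 25/100 · 63 = 15.75.
Cumulative frequencies: 18, 27, 42, 57, 63.
Observation 15.75 falls in the class 30 – <40.
L = 30, CF = 0, f = 18, h = 10.
P25 = 30 + ((15.75 − 0)/18)·10 = 30 + 8.75 = 38.75.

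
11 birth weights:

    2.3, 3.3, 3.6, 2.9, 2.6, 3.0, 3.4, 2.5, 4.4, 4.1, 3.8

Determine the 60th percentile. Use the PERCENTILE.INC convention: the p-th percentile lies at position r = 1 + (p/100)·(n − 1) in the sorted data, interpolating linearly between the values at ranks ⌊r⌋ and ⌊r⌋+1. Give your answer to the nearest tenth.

3.4

Sorted: 2.3, 2.5, 2.6, 2.9, 3.0, 3.3, 3.4, 3.6, 3.8, 4.1, 4.4.
n = 11.
r = 1 + (60/100)·(11 − 1) = 1 + 6 = 7.
r is an integer, so P60 is the value at rank 7: 3.4.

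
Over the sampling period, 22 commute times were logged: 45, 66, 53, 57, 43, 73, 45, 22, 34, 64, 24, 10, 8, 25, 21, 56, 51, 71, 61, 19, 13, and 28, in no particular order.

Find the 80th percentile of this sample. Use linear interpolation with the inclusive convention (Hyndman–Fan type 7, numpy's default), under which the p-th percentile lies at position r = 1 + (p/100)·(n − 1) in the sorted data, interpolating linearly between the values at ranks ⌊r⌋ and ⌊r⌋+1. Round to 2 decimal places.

60.20

Sorted: 8, 10, 13, 19, 21, 22, 24, 25, 28, 34, 43, 45, 45, 51, 53, 56, 57, 61, 64, 66, 71, 73.
n = 22.
r = 1 + (80/100)·(22 − 1) = 1 + 16.8 = 17.8.
Rank 17 is 57 and rank 18 is 61.
Interpolate: 57 + 0.8·(61 − 57) = 57 + 0.8·4 = 60.2.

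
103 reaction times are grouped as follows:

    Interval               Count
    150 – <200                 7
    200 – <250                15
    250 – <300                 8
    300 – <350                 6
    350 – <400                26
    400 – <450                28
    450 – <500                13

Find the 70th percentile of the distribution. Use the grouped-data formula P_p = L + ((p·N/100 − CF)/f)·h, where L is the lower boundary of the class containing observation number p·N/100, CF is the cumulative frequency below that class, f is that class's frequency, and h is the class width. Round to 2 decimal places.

418.04

N = 103; target position k = 70/100 · 103 = 72.1.
Cumulative frequencies: 7, 22, 30, 36, 62, 90, 103.
Observation 72.1 falls in the class 400 – <450.
L = 400, CF = 62, f = 28, h = 50.
P70 = 400 + ((72.1 − 62)/28)·50 = 400 + 18.0357 = 418.036.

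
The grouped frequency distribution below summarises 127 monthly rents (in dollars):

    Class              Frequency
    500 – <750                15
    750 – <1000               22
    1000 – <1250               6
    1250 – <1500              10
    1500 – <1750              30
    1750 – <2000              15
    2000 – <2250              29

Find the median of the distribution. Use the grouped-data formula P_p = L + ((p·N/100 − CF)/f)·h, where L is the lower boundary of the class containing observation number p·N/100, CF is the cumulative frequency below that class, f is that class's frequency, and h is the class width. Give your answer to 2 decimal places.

1587.50

N = 127; target position k = 50/100 · 127 = 63.5.
Cumulative frequencies: 15, 37, 43, 53, 83, 98, 127.
Observation 63.5 falls in the class 1500 – <1750.
L = 1500, CF = 53, f = 30, h = 250.
P50 = 1500 + ((63.5 − 53)/30)·250 = 1500 + 87.5 = 1587.5.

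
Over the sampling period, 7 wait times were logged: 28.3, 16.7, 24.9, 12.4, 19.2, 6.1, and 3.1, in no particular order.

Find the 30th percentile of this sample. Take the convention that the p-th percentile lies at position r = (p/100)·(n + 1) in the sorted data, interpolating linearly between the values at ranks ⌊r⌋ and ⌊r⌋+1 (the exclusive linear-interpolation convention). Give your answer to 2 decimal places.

Sorted: 3.1, 6.1, 12.4, 16.7, 19.2, 24.9, 28.3.
n = 7.
r = (30/100)·(7 + 1) = 2.4.
Rank 2 is 6.1 and rank 3 is 12.4.
Interpolate: 6.1 + 0.4·(12.4 − 6.1) = 6.1 + 0.4·6.3 = 8.62.

8.62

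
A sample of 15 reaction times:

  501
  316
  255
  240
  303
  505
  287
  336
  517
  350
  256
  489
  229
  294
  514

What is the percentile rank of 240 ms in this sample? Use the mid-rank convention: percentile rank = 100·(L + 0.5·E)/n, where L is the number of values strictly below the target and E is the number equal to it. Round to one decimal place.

Sorted: 229, 240, 255, 256, 287, 294, 303, 316, 336, 350, 489, 501, 505, 514, 517.
Count below 240: L = 1; count equal: E = 1; n = 15.
Percentile rank = 100·(1 + 0.5·1)/15 = 100·1.5/15 = 10.

10.0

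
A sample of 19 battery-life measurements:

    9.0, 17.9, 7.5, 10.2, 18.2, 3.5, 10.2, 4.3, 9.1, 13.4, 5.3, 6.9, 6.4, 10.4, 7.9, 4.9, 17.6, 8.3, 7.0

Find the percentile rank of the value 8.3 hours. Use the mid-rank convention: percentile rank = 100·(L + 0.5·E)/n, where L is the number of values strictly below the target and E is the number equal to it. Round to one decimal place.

50.0

Sorted: 3.5, 4.3, 4.9, 5.3, 6.4, 6.9, 7.0, 7.5, 7.9, 8.3, 9.0, 9.1, 10.2, 10.2, 10.4, 13.4, 17.6, 17.9, 18.2.
Count below 8.3: L = 9; count equal: E = 1; n = 19.
Percentile rank = 100·(9 + 0.5·1)/19 = 100·9.5/19 = 50.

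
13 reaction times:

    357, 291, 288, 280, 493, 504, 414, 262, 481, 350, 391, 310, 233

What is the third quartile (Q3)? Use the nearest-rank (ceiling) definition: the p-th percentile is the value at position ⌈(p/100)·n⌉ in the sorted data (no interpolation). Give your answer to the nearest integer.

Sorted: 233, 262, 280, 288, 291, 310, 350, 357, 391, 414, 481, 493, 504.
n = 13.
Position = ⌈75/100 · 13⌉ = ⌈9.75⌉ = 10.
The value at rank 10 is 414.

414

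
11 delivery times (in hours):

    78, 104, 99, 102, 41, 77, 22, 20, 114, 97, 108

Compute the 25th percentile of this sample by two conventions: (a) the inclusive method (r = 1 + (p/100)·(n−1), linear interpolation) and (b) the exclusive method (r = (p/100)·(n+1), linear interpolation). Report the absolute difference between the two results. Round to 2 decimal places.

Sorted: 20, 22, 41, 77, 78, 97, 99, 102, 104, 108, 114.
n = 11.
(a) r = 3.5; between ranks 3 (41) and 4 (77): 59.
(b) r = 3 → value at rank 3 = 41.
|59 − 41| = 18.

18.00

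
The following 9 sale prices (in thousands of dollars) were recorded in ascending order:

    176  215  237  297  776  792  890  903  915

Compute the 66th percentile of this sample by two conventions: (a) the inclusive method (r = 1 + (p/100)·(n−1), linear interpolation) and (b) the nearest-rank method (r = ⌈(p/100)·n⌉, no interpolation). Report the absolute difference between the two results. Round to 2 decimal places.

n = 9.
(a) r = 6.28; between ranks 6 (792) and 7 (890): 819.44.
(b) the nearest-rank method: rank 6 → 792.
|819.44 − 792| = 27.44.

27.44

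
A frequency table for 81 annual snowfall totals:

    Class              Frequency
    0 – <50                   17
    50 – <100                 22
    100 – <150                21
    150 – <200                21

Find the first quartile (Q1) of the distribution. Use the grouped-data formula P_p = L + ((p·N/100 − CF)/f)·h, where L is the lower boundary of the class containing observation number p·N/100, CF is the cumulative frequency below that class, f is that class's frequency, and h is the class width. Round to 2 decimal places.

57.39

N = 81; target position k = 25/100 · 81 = 20.25.
Cumulative frequencies: 17, 39, 60, 81.
Observation 20.25 falls in the class 50 – <100.
L = 50, CF = 17, f = 22, h = 50.
P25 = 50 + ((20.25 − 17)/22)·50 = 50 + 7.38636 = 57.3864.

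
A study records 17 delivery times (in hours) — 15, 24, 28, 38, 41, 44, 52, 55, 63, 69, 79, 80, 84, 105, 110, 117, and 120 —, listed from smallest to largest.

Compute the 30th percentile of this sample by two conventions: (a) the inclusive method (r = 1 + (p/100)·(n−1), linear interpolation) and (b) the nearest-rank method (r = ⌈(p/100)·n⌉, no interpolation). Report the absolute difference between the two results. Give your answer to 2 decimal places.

n = 17.
(a) r = 5.8; between ranks 5 (41) and 6 (44): 43.4.
(b) the nearest-rank method: rank 6 → 44.
|43.4 − 44| = 0.6.

0.60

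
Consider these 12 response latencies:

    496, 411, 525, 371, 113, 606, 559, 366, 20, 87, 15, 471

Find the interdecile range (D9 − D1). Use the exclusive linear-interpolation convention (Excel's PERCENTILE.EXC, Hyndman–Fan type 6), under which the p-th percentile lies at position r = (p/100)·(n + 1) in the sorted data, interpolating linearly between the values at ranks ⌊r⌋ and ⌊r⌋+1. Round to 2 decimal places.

575.40

Sorted: 15, 20, 87, 113, 366, 371, 411, 471, 496, 525, 559, 606.
n = 12.
P10: r = 1.3; ranks 1–2 are 15, 20; interpolating gives 16.5.
P90: r = 11.7; ranks 11–12 are 559, 606; interpolating gives 591.9.
Difference: 591.9 − 16.5 = 575.4.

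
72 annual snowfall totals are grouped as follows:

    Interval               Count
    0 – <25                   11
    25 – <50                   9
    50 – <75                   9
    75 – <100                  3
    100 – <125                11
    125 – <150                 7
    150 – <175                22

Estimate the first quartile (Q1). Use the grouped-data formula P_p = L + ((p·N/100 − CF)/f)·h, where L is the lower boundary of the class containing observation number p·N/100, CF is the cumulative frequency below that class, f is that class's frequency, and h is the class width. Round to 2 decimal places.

44.44

N = 72; target position k = 25/100 · 72 = 18.
Cumulative frequencies: 11, 20, 29, 32, 43, 50, 72.
Observation 18 falls in the class 25 – <50.
L = 25, CF = 11, f = 9, h = 25.
P25 = 25 + ((18 − 11)/9)·25 = 25 + 19.4444 = 44.4444.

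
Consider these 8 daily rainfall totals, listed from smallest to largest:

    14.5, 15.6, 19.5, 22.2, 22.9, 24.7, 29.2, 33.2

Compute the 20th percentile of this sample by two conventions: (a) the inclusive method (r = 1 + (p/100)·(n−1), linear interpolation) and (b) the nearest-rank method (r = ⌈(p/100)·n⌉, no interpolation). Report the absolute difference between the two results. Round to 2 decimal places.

n = 8.
(a) r = 2.4; between ranks 2 (15.6) and 3 (19.5): 17.16.
(b) the nearest-rank method: rank 2 → 15.6.
|17.16 − 15.6| = 1.56.

1.56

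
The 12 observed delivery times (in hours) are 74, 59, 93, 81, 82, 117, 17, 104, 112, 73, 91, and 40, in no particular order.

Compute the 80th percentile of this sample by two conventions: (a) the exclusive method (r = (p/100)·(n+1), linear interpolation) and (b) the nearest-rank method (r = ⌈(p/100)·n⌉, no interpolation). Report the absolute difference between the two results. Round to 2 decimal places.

Sorted: 17, 40, 59, 73, 74, 81, 82, 91, 93, 104, 112, 117.
n = 12.
(a) r = 10.4; between ranks 10 (104) and 11 (112): 107.2.
(b) the nearest-rank method: rank 10 → 104.
|107.2 − 104| = 3.2.

3.20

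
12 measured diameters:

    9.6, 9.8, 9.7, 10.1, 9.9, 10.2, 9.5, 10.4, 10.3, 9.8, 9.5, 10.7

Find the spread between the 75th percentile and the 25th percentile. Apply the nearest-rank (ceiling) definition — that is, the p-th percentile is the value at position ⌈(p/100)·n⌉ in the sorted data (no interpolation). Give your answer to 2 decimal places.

Sorted: 9.5, 9.5, 9.6, 9.7, 9.8, 9.8, 9.9, 10.1, 10.2, 10.3, 10.4, 10.7.
n = 12.
P25: rank ⌈25/100·12⌉ = 3 → 9.6.
P75: rank ⌈75/100·12⌉ = 9 → 10.2.
Difference: 10.2 − 9.6 = 0.6.

0.60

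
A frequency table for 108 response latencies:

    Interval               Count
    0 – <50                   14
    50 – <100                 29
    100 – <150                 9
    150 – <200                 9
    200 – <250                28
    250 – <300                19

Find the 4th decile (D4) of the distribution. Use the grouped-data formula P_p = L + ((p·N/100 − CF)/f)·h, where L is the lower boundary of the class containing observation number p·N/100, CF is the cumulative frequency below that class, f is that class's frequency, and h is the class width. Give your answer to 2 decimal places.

N = 108; target position k = 40/100 · 108 = 43.2.
Cumulative frequencies: 14, 43, 52, 61, 89, 108.
Observation 43.2 falls in the class 100 – <150.
L = 100, CF = 43, f = 9, h = 50.
P40 = 100 + ((43.2 − 43)/9)·50 = 100 + 1.11111 = 101.111.

101.11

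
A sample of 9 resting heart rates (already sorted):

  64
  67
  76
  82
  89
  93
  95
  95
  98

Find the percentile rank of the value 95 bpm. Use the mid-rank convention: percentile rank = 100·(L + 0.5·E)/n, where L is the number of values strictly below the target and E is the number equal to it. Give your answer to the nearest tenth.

Count below 95: L = 6; count equal: E = 2; n = 9.
Percentile rank = 100·(6 + 0.5·2)/9 = 100·7/9 = 77.78.

77.8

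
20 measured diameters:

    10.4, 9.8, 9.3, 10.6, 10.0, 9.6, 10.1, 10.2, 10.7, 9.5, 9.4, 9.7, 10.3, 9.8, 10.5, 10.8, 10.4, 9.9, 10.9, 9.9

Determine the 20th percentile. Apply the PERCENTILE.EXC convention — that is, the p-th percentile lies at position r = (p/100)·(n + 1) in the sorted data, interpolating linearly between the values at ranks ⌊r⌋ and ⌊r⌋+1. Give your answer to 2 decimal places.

9.62

Sorted: 9.3, 9.4, 9.5, 9.6, 9.7, 9.8, 9.8, 9.9, 9.9, 10.0, 10.1, 10.2, 10.3, 10.4, 10.4, 10.5, 10.6, 10.7, 10.8, 10.9.
n = 20.
r = (20/100)·(20 + 1) = 4.2.
Rank 4 is 9.6 and rank 5 is 9.7.
Interpolate: 9.6 + 0.2·(9.7 − 9.6) = 9.6 + 0.2·0.1 = 9.62.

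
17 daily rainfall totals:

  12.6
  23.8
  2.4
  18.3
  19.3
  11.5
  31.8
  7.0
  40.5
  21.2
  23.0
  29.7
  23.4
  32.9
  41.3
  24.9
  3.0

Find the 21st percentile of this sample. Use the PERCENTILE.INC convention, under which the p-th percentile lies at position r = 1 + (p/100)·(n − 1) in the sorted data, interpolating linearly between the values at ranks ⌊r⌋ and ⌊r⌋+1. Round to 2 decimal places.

Sorted: 2.4, 3.0, 7.0, 11.5, 12.6, 18.3, 19.3, 21.2, 23.0, 23.4, 23.8, 24.9, 29.7, 31.8, 32.9, 40.5, 41.3.
n = 17.
r = 1 + (21/100)·(17 − 1) = 1 + 3.36 = 4.36.
Rank 4 is 11.5 and rank 5 is 12.6.
Interpolate: 11.5 + 0.36·(12.6 − 11.5) = 11.5 + 0.36·1.1 = 11.896.

11.90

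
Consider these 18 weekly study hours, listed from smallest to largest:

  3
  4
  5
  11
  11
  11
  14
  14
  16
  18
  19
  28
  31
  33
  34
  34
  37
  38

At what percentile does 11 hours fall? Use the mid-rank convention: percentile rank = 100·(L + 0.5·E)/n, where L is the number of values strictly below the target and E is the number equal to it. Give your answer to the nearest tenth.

25.0

Count below 11: L = 3; count equal: E = 3; n = 18.
Percentile rank = 100·(3 + 0.5·3)/18 = 100·4.5/18 = 25.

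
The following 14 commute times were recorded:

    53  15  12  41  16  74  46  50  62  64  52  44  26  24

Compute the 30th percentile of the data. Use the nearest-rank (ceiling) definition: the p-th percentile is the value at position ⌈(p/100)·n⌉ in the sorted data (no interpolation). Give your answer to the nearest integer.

26

Sorted: 12, 15, 16, 24, 26, 41, 44, 46, 50, 52, 53, 62, 64, 74.
n = 14.
Position = ⌈30/100 · 14⌉ = ⌈4.2⌉ = 5.
The value at rank 5 is 26.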